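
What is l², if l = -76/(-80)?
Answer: 361/400 ≈ 0.90250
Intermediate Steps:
l = 19/20 (l = -76*(-1/80) = 19/20 ≈ 0.95000)
l² = (19/20)² = 361/400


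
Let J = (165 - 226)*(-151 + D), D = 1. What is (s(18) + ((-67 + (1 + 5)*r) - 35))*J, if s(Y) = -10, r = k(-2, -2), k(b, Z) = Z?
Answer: -1134600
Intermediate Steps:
r = -2
J = 9150 (J = (165 - 226)*(-151 + 1) = -61*(-150) = 9150)
(s(18) + ((-67 + (1 + 5)*r) - 35))*J = (-10 + ((-67 + (1 + 5)*(-2)) - 35))*9150 = (-10 + ((-67 + 6*(-2)) - 35))*9150 = (-10 + ((-67 - 12) - 35))*9150 = (-10 + (-79 - 35))*9150 = (-10 - 114)*9150 = -124*9150 = -1134600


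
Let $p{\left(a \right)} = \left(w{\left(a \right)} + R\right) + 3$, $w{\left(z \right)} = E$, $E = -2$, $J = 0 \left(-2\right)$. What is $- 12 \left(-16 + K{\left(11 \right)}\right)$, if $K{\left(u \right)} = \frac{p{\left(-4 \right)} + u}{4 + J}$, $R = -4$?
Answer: $168$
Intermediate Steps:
$J = 0$
$w{\left(z \right)} = -2$
$p{\left(a \right)} = -3$ ($p{\left(a \right)} = \left(-2 - 4\right) + 3 = -6 + 3 = -3$)
$K{\left(u \right)} = - \frac{3}{4} + \frac{u}{4}$ ($K{\left(u \right)} = \frac{-3 + u}{4 + 0} = \frac{-3 + u}{4} = \left(-3 + u\right) \frac{1}{4} = - \frac{3}{4} + \frac{u}{4}$)
$- 12 \left(-16 + K{\left(11 \right)}\right) = - 12 \left(-16 + \left(- \frac{3}{4} + \frac{1}{4} \cdot 11\right)\right) = - 12 \left(-16 + \left(- \frac{3}{4} + \frac{11}{4}\right)\right) = - 12 \left(-16 + 2\right) = \left(-12\right) \left(-14\right) = 168$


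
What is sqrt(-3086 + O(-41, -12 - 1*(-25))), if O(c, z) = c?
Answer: I*sqrt(3127) ≈ 55.92*I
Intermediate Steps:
sqrt(-3086 + O(-41, -12 - 1*(-25))) = sqrt(-3086 - 41) = sqrt(-3127) = I*sqrt(3127)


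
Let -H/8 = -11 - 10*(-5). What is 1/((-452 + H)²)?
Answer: 1/583696 ≈ 1.7132e-6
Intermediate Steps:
H = -312 (H = -8*(-11 - 10*(-5)) = -8*(-11 + 50) = -8*39 = -312)
1/((-452 + H)²) = 1/((-452 - 312)²) = 1/((-764)²) = 1/583696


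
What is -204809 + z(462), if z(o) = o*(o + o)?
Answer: 222079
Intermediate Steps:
z(o) = 2*o**2 (z(o) = o*(2*o) = 2*o**2)
-204809 + z(462) = -204809 + 2*462**2 = -204809 + 2*213444 = -204809 + 426888 = 222079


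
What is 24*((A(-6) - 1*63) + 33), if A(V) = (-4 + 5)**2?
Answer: -696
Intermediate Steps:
A(V) = 1 (A(V) = 1**2 = 1)
24*((A(-6) - 1*63) + 33) = 24*((1 - 1*63) + 33) = 24*((1 - 63) + 33) = 24*(-62 + 33) = 24*(-29) = -696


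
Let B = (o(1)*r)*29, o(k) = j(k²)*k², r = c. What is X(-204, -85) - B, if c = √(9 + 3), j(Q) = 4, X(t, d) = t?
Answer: -204 - 232*√3 ≈ -605.84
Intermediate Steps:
c = 2*√3 (c = √12 = 2*√3 ≈ 3.4641)
r = 2*√3 ≈ 3.4641
o(k) = 4*k²
B = 232*√3 (B = ((4*1²)*(2*√3))*29 = ((4*1)*(2*√3))*29 = (4*(2*√3))*29 = (8*√3)*29 = 232*√3 ≈ 401.84)
X(-204, -85) - B = -204 - 232*√3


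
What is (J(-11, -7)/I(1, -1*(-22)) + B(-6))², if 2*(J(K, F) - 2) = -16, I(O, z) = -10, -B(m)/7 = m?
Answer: 45369/25 ≈ 1814.8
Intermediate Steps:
B(m) = -7*m
J(K, F) = -6 (J(K, F) = 2 + (½)*(-16) = 2 - 8 = -6)
(J(-11, -7)/I(1, -1*(-22)) + B(-6))² = (-6/(-10) - 7*(-6))² = (-6*(-⅒) + 42)² = (⅗ + 42)² = (213/5)² = 45369/25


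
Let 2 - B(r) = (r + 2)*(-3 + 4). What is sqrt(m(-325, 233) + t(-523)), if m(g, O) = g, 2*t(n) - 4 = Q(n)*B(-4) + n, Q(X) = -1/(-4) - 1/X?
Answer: I*sqrt(159739890)/523 ≈ 24.166*I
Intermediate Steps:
Q(X) = 1/4 - 1/X (Q(X) = -1*(-1/4) - 1/X = 1/4 - 1/X)
B(r) = -r (B(r) = 2 - (r + 2)*(-3 + 4) = 2 - (2 + r) = 2 + (-2 - r) = -r)
t(n) = 2 + n/2 + (-4 + n)/(2*n) (t(n) = 2 + (((-4 + n)/(4*n))*(-1*(-4)) + n)/2 = 2 + (((-4 + n)/(4*n))*4 + n)/2 = 2 + ((-4 + n)/n + n)/2 = 2 + (n + (-4 + n)/n)/2 = 2 + (n/2 + (-4 + n)/(2*n)) = 2 + n/2 + (-4 + n)/(2*n))
sqrt(m(-325, 233) + t(-523)) = sqrt(-325 + (5/2 + (1/2)*(-523) - 2/(-523))) = sqrt(-325 + (5/2 - 523/2 - 2*(-1/523))) = sqrt(-325 + (5/2 - 523/2 + 2/523)) = sqrt(-325 - 135455/523) = sqrt(-305430/523) = I*sqrt(159739890)/523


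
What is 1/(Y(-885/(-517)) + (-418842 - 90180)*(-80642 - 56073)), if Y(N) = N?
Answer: 517/35978517392295 ≈ 1.4370e-11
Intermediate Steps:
1/(Y(-885/(-517)) + (-418842 - 90180)*(-80642 - 56073)) = 1/(-885/(-517) + (-418842 - 90180)*(-80642 - 56073)) = 1/(-885*(-1/517) - 509022*(-136715)) = 1/(885/517 + 69590942730) = 1/(35978517392295/517) = 517/35978517392295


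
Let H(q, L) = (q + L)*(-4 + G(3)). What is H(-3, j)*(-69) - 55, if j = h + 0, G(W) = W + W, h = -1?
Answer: 497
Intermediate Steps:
G(W) = 2*W
j = -1 (j = -1 + 0 = -1)
H(q, L) = 2*L + 2*q (H(q, L) = (q + L)*(-4 + 2*3) = (L + q)*(-4 + 6) = (L + q)*2 = 2*L + 2*q)
H(-3, j)*(-69) - 55 = (2*(-1) + 2*(-3))*(-69) - 55 = (-2 - 6)*(-69) - 55 = -8*(-69) - 55 = 552 - 55 = 497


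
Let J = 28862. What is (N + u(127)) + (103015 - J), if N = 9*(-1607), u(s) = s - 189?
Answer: 59628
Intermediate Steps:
u(s) = -189 + s
N = -14463
(N + u(127)) + (103015 - J) = (-14463 + (-189 + 127)) + (103015 - 1*28862) = (-14463 - 62) + (103015 - 28862) = -14525 + 74153 = 59628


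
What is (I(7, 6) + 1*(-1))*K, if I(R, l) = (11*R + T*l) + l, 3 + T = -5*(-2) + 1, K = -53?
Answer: -6890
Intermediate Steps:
T = 8 (T = -3 + (-5*(-2) + 1) = -3 + (10 + 1) = -3 + 11 = 8)
I(R, l) = 9*l + 11*R (I(R, l) = (11*R + 8*l) + l = (8*l + 11*R) + l = 9*l + 11*R)
(I(7, 6) + 1*(-1))*K = ((9*6 + 11*7) + 1*(-1))*(-53) = ((54 + 77) - 1)*(-53) = (131 - 1)*(-53) = 130*(-53) = -6890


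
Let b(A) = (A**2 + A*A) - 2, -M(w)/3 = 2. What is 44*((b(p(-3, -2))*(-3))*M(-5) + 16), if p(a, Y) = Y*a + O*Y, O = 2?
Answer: 5456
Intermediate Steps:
p(a, Y) = 2*Y + Y*a (p(a, Y) = Y*a + 2*Y = 2*Y + Y*a)
M(w) = -6 (M(w) = -3*2 = -6)
b(A) = -2 + 2*A**2 (b(A) = (A**2 + A**2) - 2 = 2*A**2 - 2 = -2 + 2*A**2)
44*((b(p(-3, -2))*(-3))*M(-5) + 16) = 44*(((-2 + 2*(-2*(2 - 3))**2)*(-3))*(-6) + 16) = 44*(((-2 + 2*(-2*(-1))**2)*(-3))*(-6) + 16) = 44*(((-2 + 2*2**2)*(-3))*(-6) + 16) = 44*(((-2 + 2*4)*(-3))*(-6) + 16) = 44*(((-2 + 8)*(-3))*(-6) + 16) = 44*((6*(-3))*(-6) + 16) = 44*(-18*(-6) + 16) = 44*(108 + 16) = 44*124 = 5456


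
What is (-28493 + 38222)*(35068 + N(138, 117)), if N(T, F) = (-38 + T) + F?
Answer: 343287765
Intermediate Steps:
N(T, F) = -38 + F + T
(-28493 + 38222)*(35068 + N(138, 117)) = (-28493 + 38222)*(35068 + (-38 + 117 + 138)) = 9729*(35068 + 217) = 9729*35285 = 343287765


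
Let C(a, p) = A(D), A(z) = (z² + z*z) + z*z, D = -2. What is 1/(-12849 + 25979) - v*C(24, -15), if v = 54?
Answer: -8508239/13130 ≈ -648.00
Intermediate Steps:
A(z) = 3*z² (A(z) = (z² + z²) + z² = 2*z² + z² = 3*z²)
C(a, p) = 12 (C(a, p) = 3*(-2)² = 3*4 = 12)
1/(-12849 + 25979) - v*C(24, -15) = 1/(-12849 + 25979) - 54*12 = 1/13130 - 1*648 = 1/13130 - 648 = -8508239/13130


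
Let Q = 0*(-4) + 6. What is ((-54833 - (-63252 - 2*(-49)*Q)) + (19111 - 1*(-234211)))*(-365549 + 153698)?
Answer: -55325524203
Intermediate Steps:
Q = 6 (Q = 0 + 6 = 6)
((-54833 - (-63252 - 2*(-49)*Q)) + (19111 - 1*(-234211)))*(-365549 + 153698) = ((-54833 - (-63252 - 2*(-49)*6)) + (19111 - 1*(-234211)))*(-365549 + 153698) = ((-54833 - (-63252 - (-98)*6)) + (19111 + 234211))*(-211851) = ((-54833 - (-63252 - 1*(-588))) + 253322)*(-211851) = ((-54833 - (-63252 + 588)) + 253322)*(-211851) = ((-54833 - 1*(-62664)) + 253322)*(-211851) = ((-54833 + 62664) + 253322)*(-211851) = (7831 + 253322)*(-211851) = 261153*(-211851) = -55325524203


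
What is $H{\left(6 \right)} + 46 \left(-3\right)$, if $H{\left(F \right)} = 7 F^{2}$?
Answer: $114$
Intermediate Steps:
$H{\left(6 \right)} + 46 \left(-3\right) = 7 \cdot 6^{2} + 46 \left(-3\right) = 7 \cdot 36 - 138 = 252 - 138 = 114$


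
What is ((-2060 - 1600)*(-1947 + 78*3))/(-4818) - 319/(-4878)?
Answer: -5096912383/3917034 ≈ -1301.2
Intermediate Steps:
((-2060 - 1600)*(-1947 + 78*3))/(-4818) - 319/(-4878) = -3660*(-1947 + 234)*(-1/4818) - 319*(-1/4878) = -3660*(-1713)*(-1/4818) + 319/4878 = 6269580*(-1/4818) + 319/4878 = -1044930/803 + 319/4878 = -5096912383/3917034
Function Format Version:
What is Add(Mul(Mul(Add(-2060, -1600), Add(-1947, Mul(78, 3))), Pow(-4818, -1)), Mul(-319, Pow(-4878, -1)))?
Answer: Rational(-5096912383, 3917034) ≈ -1301.2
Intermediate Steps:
Add(Mul(Mul(Add(-2060, -1600), Add(-1947, Mul(78, 3))), Pow(-4818, -1)), Mul(-319, Pow(-4878, -1))) = Add(Mul(Mul(-3660, Add(-1947, 234)), Rational(-1, 4818)), Mul(-319, Rational(-1, 4878))) = Add(Mul(Mul(-3660, -1713), Rational(-1, 4818)), Rational(319, 4878)) = Add(Mul(6269580, Rational(-1, 4818)), Rational(319, 4878)) = Add(Rational(-1044930, 803), Rational(319, 4878)) = Rational(-5096912383, 3917034)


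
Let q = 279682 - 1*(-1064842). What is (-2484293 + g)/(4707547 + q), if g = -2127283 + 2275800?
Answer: -778592/2017357 ≈ -0.38595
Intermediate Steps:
q = 1344524 (q = 279682 + 1064842 = 1344524)
g = 148517
(-2484293 + g)/(4707547 + q) = (-2484293 + 148517)/(4707547 + 1344524) = -2335776/6052071 = -2335776*1/6052071 = -778592/2017357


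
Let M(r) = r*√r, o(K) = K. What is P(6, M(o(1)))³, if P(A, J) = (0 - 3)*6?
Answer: -5832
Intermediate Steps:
M(r) = r^(3/2)
P(A, J) = -18 (P(A, J) = -3*6 = -18)
P(6, M(o(1)))³ = (-18)³ = -5832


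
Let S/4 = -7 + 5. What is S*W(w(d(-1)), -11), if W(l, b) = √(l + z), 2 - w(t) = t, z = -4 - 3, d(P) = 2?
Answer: -8*I*√7 ≈ -21.166*I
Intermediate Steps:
z = -7
w(t) = 2 - t
W(l, b) = √(-7 + l) (W(l, b) = √(l - 7) = √(-7 + l))
S = -8 (S = 4*(-7 + 5) = 4*(-2) = -8)
S*W(w(d(-1)), -11) = -8*√(-7 + (2 - 1*2)) = -8*√(-7 + (2 - 2)) = -8*√(-7 + 0) = -8*I*√7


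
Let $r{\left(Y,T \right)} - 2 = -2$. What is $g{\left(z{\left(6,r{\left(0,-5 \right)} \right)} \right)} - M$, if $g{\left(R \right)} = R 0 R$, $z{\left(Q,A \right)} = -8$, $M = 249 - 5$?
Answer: $-244$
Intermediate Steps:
$r{\left(Y,T \right)} = 0$ ($r{\left(Y,T \right)} = 2 - 2 = 0$)
$M = 244$
$g{\left(R \right)} = 0$ ($g{\left(R \right)} = 0 R = 0$)
$g{\left(z{\left(6,r{\left(0,-5 \right)} \right)} \right)} - M = 0 - 244 = -244$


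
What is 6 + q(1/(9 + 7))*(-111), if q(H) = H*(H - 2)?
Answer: 4977/256 ≈ 19.441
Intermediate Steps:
q(H) = H*(-2 + H)
6 + q(1/(9 + 7))*(-111) = 6 + ((-2 + 1/(9 + 7))/(9 + 7))*(-111) = 6 + ((-2 + 1/16)/16)*(-111) = 6 + ((1/16)*(-31/16))*(-111) = 6 - 31/256*(-111) = 6 + 3441/256 = 4977/256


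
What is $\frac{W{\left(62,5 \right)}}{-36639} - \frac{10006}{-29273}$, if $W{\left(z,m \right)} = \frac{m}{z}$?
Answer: $\frac{22729663343}{66497073714} \approx 0.34181$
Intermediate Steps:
$\frac{W{\left(62,5 \right)}}{-36639} - \frac{10006}{-29273} = \frac{5 \cdot \frac{1}{62}}{-36639} - \frac{10006}{-29273} = 5 \cdot \frac{1}{62} \left(- \frac{1}{36639}\right) - - \frac{10006}{29273} = \frac{5}{62} \left(- \frac{1}{36639}\right) + \frac{10006}{29273} = - \frac{5}{2271618} + \frac{10006}{29273} = \frac{22729663343}{66497073714}$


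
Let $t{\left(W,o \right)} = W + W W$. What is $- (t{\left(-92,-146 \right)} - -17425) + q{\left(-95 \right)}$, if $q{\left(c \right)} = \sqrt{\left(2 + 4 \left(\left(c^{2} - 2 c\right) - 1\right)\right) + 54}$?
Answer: $-25797 + 4 \sqrt{2307} \approx -25605.0$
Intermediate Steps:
$t{\left(W,o \right)} = W + W^{2}$
$q{\left(c \right)} = \sqrt{52 - 8 c + 4 c^{2}}$ ($q{\left(c \right)} = \sqrt{\left(2 + 4 \left(-1 + c^{2} - 2 c\right)\right) + 54} = \sqrt{\left(2 - \left(4 - 4 c^{2} + 8 c\right)\right) + 54} = \sqrt{\left(-2 - 8 c + 4 c^{2}\right) + 54} = \sqrt{52 - 8 c + 4 c^{2}}$)
$- (t{\left(-92,-146 \right)} - -17425) + q{\left(-95 \right)} = - (- 92 \left(1 - 92\right) - -17425) + 2 \sqrt{13 + \left(-95\right)^{2} - -190} = - (\left(-92\right) \left(-91\right) + 17425) + 2 \sqrt{13 + 9025 + 190} = - (8372 + 17425) + 2 \sqrt{9228} = \left(-1\right) 25797 + 2 \cdot 2 \sqrt{2307} = -25797 + 4 \sqrt{2307}$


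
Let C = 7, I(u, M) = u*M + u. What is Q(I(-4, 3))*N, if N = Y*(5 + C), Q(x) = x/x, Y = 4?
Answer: 48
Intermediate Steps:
I(u, M) = u + M*u (I(u, M) = M*u + u = u + M*u)
Q(x) = 1
N = 48 (N = 4*(5 + 7) = 4*12 = 48)
Q(I(-4, 3))*N = 1*48 = 48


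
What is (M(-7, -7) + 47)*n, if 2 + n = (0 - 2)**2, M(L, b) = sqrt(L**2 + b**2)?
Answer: 94 + 14*sqrt(2) ≈ 113.80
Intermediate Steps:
n = 2 (n = -2 + (0 - 2)**2 = -2 + (-2)**2 = -2 + 4 = 2)
(M(-7, -7) + 47)*n = (sqrt((-7)**2 + (-7)**2) + 47)*2 = (sqrt(49 + 49) + 47)*2 = (sqrt(98) + 47)*2 = (7*sqrt(2) + 47)*2 = (47 + 7*sqrt(2))*2 = 94 + 14*sqrt(2)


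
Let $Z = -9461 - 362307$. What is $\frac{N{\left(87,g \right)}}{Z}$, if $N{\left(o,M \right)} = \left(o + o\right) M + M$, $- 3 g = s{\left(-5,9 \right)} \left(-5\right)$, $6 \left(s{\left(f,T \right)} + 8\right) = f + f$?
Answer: $\frac{25375}{3345912} \approx 0.0075839$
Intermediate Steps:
$Z = -371768$
$s{\left(f,T \right)} = -8 + \frac{f}{3}$ ($s{\left(f,T \right)} = -8 + \frac{f + f}{6} = -8 + \frac{2 f}{6} = -8 + \frac{f}{3}$)
$g = - \frac{145}{9}$ ($g = - \frac{\left(-8 + \frac{1}{3} \left(-5\right)\right) \left(-5\right)}{3} = - \frac{\left(-8 - \frac{5}{3}\right) \left(-5\right)}{3} = - \frac{\left(- \frac{29}{3}\right) \left(-5\right)}{3} = \left(- \frac{1}{3}\right) \frac{145}{3} = - \frac{145}{9} \approx -16.111$)
$N{\left(o,M \right)} = M + 2 M o$ ($N{\left(o,M \right)} = 2 o M + M = 2 M o + M = M + 2 M o$)
$\frac{N{\left(87,g \right)}}{Z} = \frac{\left(- \frac{145}{9}\right) \left(1 + 2 \cdot 87\right)}{-371768} = - \frac{145 \left(1 + 174\right)}{9} \left(- \frac{1}{371768}\right) = \left(- \frac{145}{9}\right) 175 \left(- \frac{1}{371768}\right) = \left(- \frac{25375}{9}\right) \left(- \frac{1}{371768}\right) = \frac{25375}{3345912}$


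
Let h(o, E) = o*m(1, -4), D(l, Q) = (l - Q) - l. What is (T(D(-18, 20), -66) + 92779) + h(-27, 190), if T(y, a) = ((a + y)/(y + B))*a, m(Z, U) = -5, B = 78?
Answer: 2697344/29 ≈ 93012.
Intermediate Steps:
D(l, Q) = -Q
T(y, a) = a*(a + y)/(78 + y) (T(y, a) = ((a + y)/(y + 78))*a = ((a + y)/(78 + y))*a = a*(a + y)/(78 + y))
h(o, E) = -5*o (h(o, E) = o*(-5) = -5*o)
(T(D(-18, 20), -66) + 92779) + h(-27, 190) = (-66*(-66 - 1*20)/(78 - 1*20) + 92779) - 5*(-27) = (-66*(-66 - 20)/(78 - 20) + 92779) + 135 = (-66*(-86)/58 + 92779) + 135 = (-66*1/58*(-86) + 92779) + 135 = (2838/29 + 92779) + 135 = 2693429/29 + 135 = 2697344/29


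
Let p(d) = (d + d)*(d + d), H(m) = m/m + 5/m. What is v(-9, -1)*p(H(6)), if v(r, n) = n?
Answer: -121/9 ≈ -13.444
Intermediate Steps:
H(m) = 1 + 5/m
p(d) = 4*d² (p(d) = (2*d)*(2*d) = 4*d²)
v(-9, -1)*p(H(6)) = -4*((5 + 6)/6)² = -4*((⅙)*11)² = -4*(11/6)² = -4*121/36 = -1*121/9 = -121/9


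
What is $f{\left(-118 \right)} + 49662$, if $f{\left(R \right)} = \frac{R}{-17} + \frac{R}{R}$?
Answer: $\frac{844389}{17} \approx 49670.0$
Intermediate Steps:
$f{\left(R \right)} = 1 - \frac{R}{17}$ ($f{\left(R \right)} = R \left(- \frac{1}{17}\right) + 1 = - \frac{R}{17} + 1 = 1 - \frac{R}{17}$)
$f{\left(-118 \right)} + 49662 = \left(1 - - \frac{118}{17}\right) + 49662 = \left(1 + \frac{118}{17}\right) + 49662 = \frac{135}{17} + 49662 = \frac{844389}{17}$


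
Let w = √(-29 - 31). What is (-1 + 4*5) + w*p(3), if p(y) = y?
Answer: 19 + 6*I*√15 ≈ 19.0 + 23.238*I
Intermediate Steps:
w = 2*I*√15 (w = √(-60) = 2*I*√15 ≈ 7.746*I)
(-1 + 4*5) + w*p(3) = (-1 + 4*5) + (2*I*√15)*3 = (-1 + 20) + 6*I*√15 = 19 + 6*I*√15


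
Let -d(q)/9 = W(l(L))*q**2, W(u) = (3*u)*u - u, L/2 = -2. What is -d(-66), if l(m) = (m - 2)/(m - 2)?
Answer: 78408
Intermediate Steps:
L = -4 (L = 2*(-2) = -4)
l(m) = 1 (l(m) = (-2 + m)/(-2 + m) = 1)
W(u) = -u + 3*u**2 (W(u) = 3*u**2 - u = -u + 3*u**2)
d(q) = -18*q**2 (d(q) = -9*1*(-1 + 3*1)*q**2 = -9*1*(-1 + 3)*q**2 = -9*1*2*q**2 = -18*q**2)
-d(-66) = -(-18)*(-66)**2 = -(-18)*4356 = -1*(-78408) = 78408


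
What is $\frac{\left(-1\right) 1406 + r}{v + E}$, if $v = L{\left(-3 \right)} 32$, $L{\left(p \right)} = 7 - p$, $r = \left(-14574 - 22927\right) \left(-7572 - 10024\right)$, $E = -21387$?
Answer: $- \frac{659866190}{21067} \approx -31322.0$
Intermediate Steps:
$r = 659867596$ ($r = \left(-37501\right) \left(-17596\right) = 659867596$)
$v = 320$ ($v = \left(7 - -3\right) 32 = \left(7 + 3\right) 32 = 10 \cdot 32 = 320$)
$\frac{\left(-1\right) 1406 + r}{v + E} = \frac{\left(-1\right) 1406 + 659867596}{320 - 21387} = \frac{-1406 + 659867596}{-21067} = 659866190 \left(- \frac{1}{21067}\right) = - \frac{659866190}{21067}$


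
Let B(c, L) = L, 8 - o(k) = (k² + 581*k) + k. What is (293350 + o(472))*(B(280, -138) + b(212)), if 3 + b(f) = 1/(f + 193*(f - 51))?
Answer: 180090997984/6257 ≈ 2.8782e+7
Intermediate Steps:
o(k) = 8 - k² - 582*k (o(k) = 8 - ((k² + 581*k) + k) = 8 - (k² + 582*k) = 8 + (-k² - 582*k) = 8 - k² - 582*k)
b(f) = -3 + 1/(-9843 + 194*f) (b(f) = -3 + 1/(f + 193*(f - 51)) = -3 + 1/(f + 193*(-51 + f)) = -3 + 1/(f + (-9843 + 193*f)) = -3 + 1/(-9843 + 194*f))
(293350 + o(472))*(B(280, -138) + b(212)) = (293350 + (8 - 1*472² - 582*472))*(-138 + 2*(14765 - 291*212)/(-9843 + 194*212)) = (293350 + (8 - 1*222784 - 274704))*(-138 + 2*(14765 - 61692)/(-9843 + 41128)) = (293350 + (8 - 222784 - 274704))*(-138 + 2*(-46927)/31285) = (293350 - 497480)*(-138 + 2*(1/31285)*(-46927)) = -204130*(-138 - 93854/31285) = -204130*(-4411184/31285) = 180090997984/6257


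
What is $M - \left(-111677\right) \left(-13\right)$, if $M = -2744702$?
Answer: $-4196503$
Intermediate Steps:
$M - \left(-111677\right) \left(-13\right) = -2744702 - \left(-111677\right) \left(-13\right) = -2744702 - 1451801 = -4196503$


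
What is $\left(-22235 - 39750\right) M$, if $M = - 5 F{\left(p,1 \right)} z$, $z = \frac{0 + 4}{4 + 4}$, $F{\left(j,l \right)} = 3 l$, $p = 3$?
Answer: $\frac{929775}{2} \approx 4.6489 \cdot 10^{5}$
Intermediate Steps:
$z = \frac{1}{2}$ ($z = \frac{4}{8} = 4 \cdot \frac{1}{8} = \frac{1}{2} \approx 0.5$)
$M = - \frac{15}{2}$ ($M = - 5 \cdot 3 \cdot 1 \cdot \frac{1}{2} = \left(-5\right) 3 \cdot \frac{1}{2} = \left(-15\right) \frac{1}{2} = - \frac{15}{2} \approx -7.5$)
$\left(-22235 - 39750\right) M = \left(-22235 - 39750\right) \left(- \frac{15}{2}\right) = \left(-61985\right) \left(- \frac{15}{2}\right) = \frac{929775}{2}$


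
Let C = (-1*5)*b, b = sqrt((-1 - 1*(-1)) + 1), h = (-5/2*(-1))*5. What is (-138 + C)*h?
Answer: -3575/2 ≈ -1787.5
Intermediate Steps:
h = 25/2 (h = (-5*1/2*(-1))*5 = -5/2*(-1)*5 = (5/2)*5 = 25/2 ≈ 12.500)
b = 1 (b = sqrt((-1 + 1) + 1) = sqrt(0 + 1) = sqrt(1) = 1)
C = -5 (C = -1*5*1 = -5*1 = -5)
(-138 + C)*h = (-138 - 5)*(25/2) = -143*25/2 = -3575/2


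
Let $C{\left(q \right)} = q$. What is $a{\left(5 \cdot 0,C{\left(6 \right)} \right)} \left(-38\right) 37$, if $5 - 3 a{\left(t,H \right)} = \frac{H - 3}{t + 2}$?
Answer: $- \frac{4921}{3} \approx -1640.3$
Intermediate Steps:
$a{\left(t,H \right)} = \frac{5}{3} - \frac{-3 + H}{3 \left(2 + t\right)}$ ($a{\left(t,H \right)} = \frac{5}{3} - \frac{\left(H - 3\right) \frac{1}{t + 2}}{3} = \frac{5}{3} - \frac{\left(-3 + H\right) \frac{1}{2 + t}}{3} = \frac{5}{3} - \frac{\frac{1}{2 + t} \left(-3 + H\right)}{3} = \frac{5}{3} - \frac{-3 + H}{3 \left(2 + t\right)}$)
$a{\left(5 \cdot 0,C{\left(6 \right)} \right)} \left(-38\right) 37 = \frac{13 - 6 + 5 \cdot 5 \cdot 0}{3 \left(2 + 5 \cdot 0\right)} \left(-38\right) 37 = \frac{13 - 6 + 5 \cdot 0}{3 \left(2 + 0\right)} \left(-38\right) 37 = \frac{13 - 6 + 0}{3 \cdot 2} \left(-38\right) 37 = \frac{1}{3} \cdot \frac{1}{2} \cdot 7 \left(-38\right) 37 = \frac{7}{6} \left(-38\right) 37 = \left(- \frac{133}{3}\right) 37 = - \frac{4921}{3}$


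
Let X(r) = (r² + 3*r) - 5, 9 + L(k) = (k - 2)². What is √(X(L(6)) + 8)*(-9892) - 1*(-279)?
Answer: 279 - 9892*√73 ≈ -84238.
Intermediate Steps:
L(k) = -9 + (-2 + k)² (L(k) = -9 + (k - 2)² = -9 + (-2 + k)²)
X(r) = -5 + r² + 3*r
√(X(L(6)) + 8)*(-9892) - 1*(-279) = √((-5 + (-9 + (-2 + 6)²)² + 3*(-9 + (-2 + 6)²)) + 8)*(-9892) - 1*(-279) = √((-5 + (-9 + 4²)² + 3*(-9 + 4²)) + 8)*(-9892) + 279 = √((-5 + (-9 + 16)² + 3*(-9 + 16)) + 8)*(-9892) + 279 = √((-5 + 7² + 3*7) + 8)*(-9892) + 279 = √((-5 + 49 + 21) + 8)*(-9892) + 279 = √(65 + 8)*(-9892) + 279 = √73*(-9892) + 279 = -9892*√73 + 279 = 279 - 9892*√73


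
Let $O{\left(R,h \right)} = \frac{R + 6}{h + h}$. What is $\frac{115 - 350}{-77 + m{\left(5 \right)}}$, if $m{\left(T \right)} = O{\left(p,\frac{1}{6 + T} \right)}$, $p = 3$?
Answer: $\frac{94}{11} \approx 8.5455$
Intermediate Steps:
$O{\left(R,h \right)} = \frac{6 + R}{2 h}$
$m{\left(T \right)} = 27 + \frac{9 T}{2}$ ($m{\left(T \right)} = \frac{6 + 3}{2 \frac{1}{6 + T}} = \frac{1}{2} \left(6 + T\right) 9 = 27 + \frac{9 T}{2}$)
$\frac{115 - 350}{-77 + m{\left(5 \right)}} = \frac{115 - 350}{-77 + \left(27 + \frac{9}{2} \cdot 5\right)} = - \frac{235}{-77 + \left(27 + \frac{45}{2}\right)} = - \frac{235}{-77 + \frac{99}{2}} = - \frac{235}{- \frac{55}{2}} = \left(-235\right) \left(- \frac{2}{55}\right) = \frac{94}{11}$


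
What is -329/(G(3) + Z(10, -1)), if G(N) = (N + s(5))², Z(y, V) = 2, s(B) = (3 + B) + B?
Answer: -329/258 ≈ -1.2752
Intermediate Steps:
s(B) = 3 + 2*B
G(N) = (13 + N)² (G(N) = (N + (3 + 2*5))² = (N + (3 + 10))² = (N + 13)² = (13 + N)²)
-329/(G(3) + Z(10, -1)) = -329/((13 + 3)² + 2) = -329/(16² + 2) = -329/(256 + 2) = -329/258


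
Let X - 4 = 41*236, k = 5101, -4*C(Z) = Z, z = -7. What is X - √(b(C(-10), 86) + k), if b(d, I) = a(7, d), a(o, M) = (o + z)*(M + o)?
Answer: 9680 - √5101 ≈ 9608.6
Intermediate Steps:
a(o, M) = (-7 + o)*(M + o) (a(o, M) = (o - 7)*(M + o) = (-7 + o)*(M + o))
C(Z) = -Z/4
X = 9680 (X = 4 + 41*236 = 4 + 9676 = 9680)
b(d, I) = 0 (b(d, I) = 7² - 7*d - 7*7 + d*7 = 49 - 7*d - 49 + 7*d = 0)
X - √(b(C(-10), 86) + k) = 9680 - √(0 + 5101) = 9680 - √5101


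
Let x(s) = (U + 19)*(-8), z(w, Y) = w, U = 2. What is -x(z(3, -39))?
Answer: 168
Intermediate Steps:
x(s) = -168 (x(s) = (2 + 19)*(-8) = 21*(-8) = -168)
-x(z(3, -39)) = -1*(-168) = 168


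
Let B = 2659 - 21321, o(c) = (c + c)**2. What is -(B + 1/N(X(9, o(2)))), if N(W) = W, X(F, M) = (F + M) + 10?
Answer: 653169/35 ≈ 18662.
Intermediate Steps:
o(c) = 4*c**2 (o(c) = (2*c)**2 = 4*c**2)
X(F, M) = 10 + F + M
B = -18662
-(B + 1/N(X(9, o(2)))) = -(-18662 + 1/(10 + 9 + 4*2**2)) = -(-18662 + 1/(10 + 9 + 4*4)) = -(-18662 + 1/(10 + 9 + 16)) = -(-18662 + 1/35) = -1*(-653169/35) = 653169/35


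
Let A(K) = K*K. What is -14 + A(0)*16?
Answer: -14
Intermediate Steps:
A(K) = K²
-14 + A(0)*16 = -14 + 0²*16 = -14 + 0*16 = -14 + 0 = -14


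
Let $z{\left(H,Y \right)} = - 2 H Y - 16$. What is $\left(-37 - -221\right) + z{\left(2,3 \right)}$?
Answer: $156$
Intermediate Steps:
$z{\left(H,Y \right)} = -16 - 2 H Y$ ($z{\left(H,Y \right)} = - 2 H Y - 16 = -16 - 2 H Y$)
$\left(-37 - -221\right) + z{\left(2,3 \right)} = \left(-37 - -221\right) - \left(16 + 4 \cdot 3\right) = \left(-37 + 221\right) - 28 = 184 - 28 = 156$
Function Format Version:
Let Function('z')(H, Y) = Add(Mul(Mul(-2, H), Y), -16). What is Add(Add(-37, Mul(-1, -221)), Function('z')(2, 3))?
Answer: 156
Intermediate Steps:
Function('z')(H, Y) = Add(-16, Mul(-2, H, Y)) (Function('z')(H, Y) = Add(Mul(-2, H, Y), -16) = Add(-16, Mul(-2, H, Y)))
Add(Add(-37, Mul(-1, -221)), Function('z')(2, 3)) = Add(Add(-37, Mul(-1, -221)), Add(-16, Mul(-2, 2, 3))) = Add(Add(-37, 221), Add(-16, -12)) = Add(184, -28) = 156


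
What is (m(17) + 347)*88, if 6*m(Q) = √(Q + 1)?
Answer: 30536 + 44*√2 ≈ 30598.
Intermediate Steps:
m(Q) = √(1 + Q)/6 (m(Q) = √(Q + 1)/6 = √(1 + Q)/6)
(m(17) + 347)*88 = (√(1 + 17)/6 + 347)*88 = (√18/6 + 347)*88 = ((3*√2)/6 + 347)*88 = (√2/2 + 347)*88 = (347 + √2/2)*88 = 30536 + 44*√2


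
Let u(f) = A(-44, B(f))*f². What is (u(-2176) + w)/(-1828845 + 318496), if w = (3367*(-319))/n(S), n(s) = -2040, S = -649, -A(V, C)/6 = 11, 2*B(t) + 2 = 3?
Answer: 637516094567/3081111960 ≈ 206.91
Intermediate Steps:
B(t) = ½ (B(t) = -1 + (½)*3 = -1 + 3/2 = ½)
A(V, C) = -66 (A(V, C) = -6*11 = -66)
u(f) = -66*f²
w = 1074073/2040 (w = (3367*(-319))/(-2040) = -1074073*(-1/2040) = 1074073/2040 ≈ 526.51)
(u(-2176) + w)/(-1828845 + 318496) = (-66*(-2176)² + 1074073/2040)/(-1828845 + 318496) = (-66*4734976 + 1074073/2040)/(-1510349) = (-312508416 + 1074073/2040)*(-1/1510349) = -637516094567/2040*(-1/1510349) = 637516094567/3081111960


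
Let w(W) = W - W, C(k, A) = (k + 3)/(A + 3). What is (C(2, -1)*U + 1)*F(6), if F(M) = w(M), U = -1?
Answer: 0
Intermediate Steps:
C(k, A) = (3 + k)/(3 + A)
w(W) = 0
F(M) = 0
(C(2, -1)*U + 1)*F(6) = (((3 + 2)/(3 - 1))*(-1) + 1)*0 = ((5/2)*(-1) + 1)*0 = (-5/2 + 1)*0 = -3/2*0 = 0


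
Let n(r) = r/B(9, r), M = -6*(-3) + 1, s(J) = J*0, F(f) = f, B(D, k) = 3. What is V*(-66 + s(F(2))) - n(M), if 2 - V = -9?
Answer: -2197/3 ≈ -732.33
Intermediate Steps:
V = 11 (V = 2 - 1*(-9) = 2 + 9 = 11)
s(J) = 0
M = 19 (M = 18 + 1 = 19)
n(r) = r/3
V*(-66 + s(F(2))) - n(M) = 11*(-66 + 0) - 19/3 = 11*(-66) - 1*19/3 = -726 - 19/3 = -2197/3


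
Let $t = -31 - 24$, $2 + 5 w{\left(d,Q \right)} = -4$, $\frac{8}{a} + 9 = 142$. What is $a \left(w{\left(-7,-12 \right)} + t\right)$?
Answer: $- \frac{2248}{665} \approx -3.3805$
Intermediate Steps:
$a = \frac{8}{133}$ ($a = \frac{8}{-9 + 142} = \frac{8}{133} \approx 0.06015$)
$w{\left(d,Q \right)} = - \frac{6}{5}$ ($w{\left(d,Q \right)} = - \frac{2}{5} + \frac{1}{5} \left(-4\right) = - \frac{2}{5} - \frac{4}{5} = - \frac{6}{5}$)
$t = -55$
$a \left(w{\left(-7,-12 \right)} + t\right) = \frac{8 \left(- \frac{6}{5} - 55\right)}{133} = \frac{8}{133} \left(- \frac{281}{5}\right) = - \frac{2248}{665}$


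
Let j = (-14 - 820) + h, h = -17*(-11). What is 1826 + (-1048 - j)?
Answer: 1425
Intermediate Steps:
h = 187
j = -647 (j = (-14 - 820) + 187 = -834 + 187 = -647)
1826 + (-1048 - j) = 1826 + (-1048 - 1*(-647)) = 1826 + (-1048 + 647) = 1826 - 401 = 1425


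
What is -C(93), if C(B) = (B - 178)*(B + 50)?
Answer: 12155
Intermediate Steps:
C(B) = (-178 + B)*(50 + B)
-C(93) = -(-8900 + 93² - 128*93) = -(-8900 + 8649 - 11904) = -1*(-12155) = 12155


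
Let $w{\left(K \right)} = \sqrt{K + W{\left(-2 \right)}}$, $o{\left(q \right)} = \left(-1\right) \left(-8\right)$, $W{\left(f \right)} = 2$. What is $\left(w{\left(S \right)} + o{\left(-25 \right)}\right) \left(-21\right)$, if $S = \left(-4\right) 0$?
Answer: $-168 - 21 \sqrt{2} \approx -197.7$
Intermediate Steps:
$S = 0$
$o{\left(q \right)} = 8$
$w{\left(K \right)} = \sqrt{2 + K}$ ($w{\left(K \right)} = \sqrt{K + 2} = \sqrt{2 + K}$)
$\left(w{\left(S \right)} + o{\left(-25 \right)}\right) \left(-21\right) = \left(\sqrt{2 + 0} + 8\right) \left(-21\right) = \left(\sqrt{2} + 8\right) \left(-21\right) = \left(8 + \sqrt{2}\right) \left(-21\right) = -168 - 21 \sqrt{2}$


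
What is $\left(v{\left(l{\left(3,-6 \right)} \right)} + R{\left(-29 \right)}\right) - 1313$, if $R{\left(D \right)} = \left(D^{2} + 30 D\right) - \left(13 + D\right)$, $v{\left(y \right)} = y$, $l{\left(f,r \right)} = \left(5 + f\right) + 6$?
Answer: $-1312$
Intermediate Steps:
$l{\left(f,r \right)} = 11 + f$
$R{\left(D \right)} = -13 + D^{2} + 29 D$
$\left(v{\left(l{\left(3,-6 \right)} \right)} + R{\left(-29 \right)}\right) - 1313 = \left(\left(11 + 3\right) + \left(-13 + \left(-29\right)^{2} + 29 \left(-29\right)\right)\right) - 1313 = \left(14 - 13\right) - 1313 = 1 - 1313 = -1312$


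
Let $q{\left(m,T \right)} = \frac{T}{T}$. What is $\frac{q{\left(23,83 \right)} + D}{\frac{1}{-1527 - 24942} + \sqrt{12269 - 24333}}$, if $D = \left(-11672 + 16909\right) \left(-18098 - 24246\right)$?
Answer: $\frac{5869647044163}{8452134441505} + \frac{621454750447801788 i \sqrt{754}}{8452134441505} \approx 0.69446 + 2.019 \cdot 10^{6} i$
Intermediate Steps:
$q{\left(m,T \right)} = 1$
$D = -221755528$ ($D = 5237 \left(-42344\right) = -221755528$)
$\frac{q{\left(23,83 \right)} + D}{\frac{1}{-1527 - 24942} + \sqrt{12269 - 24333}} = \frac{1 - 221755528}{\frac{1}{-1527 - 24942} + \sqrt{12269 - 24333}} = - \frac{221755527}{\frac{1}{-26469} + \sqrt{-12064}} = - \frac{221755527}{- \frac{1}{26469} + 4 i \sqrt{754}}$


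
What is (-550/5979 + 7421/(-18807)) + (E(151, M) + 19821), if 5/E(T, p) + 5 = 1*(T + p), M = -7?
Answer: 103265989734107/5210046789 ≈ 19821.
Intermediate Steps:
E(T, p) = 5/(-5 + T + p) (E(T, p) = 5/(-5 + 1*(T + p)) = 5/(-5 + (T + p)) = 5/(-5 + T + p))
(-550/5979 + 7421/(-18807)) + (E(151, M) + 19821) = (-550/5979 + 7421/(-18807)) + (5/(-5 + 151 - 7) + 19821) = (-550*1/5979 + 7421*(-1/18807)) + (5/139 + 19821) = (-550/5979 - 7421/18807) + (5*(1/139) + 19821) = -18238003/37482351 + (5/139 + 19821) = -18238003/37482351 + 2755124/139 = 103265989734107/5210046789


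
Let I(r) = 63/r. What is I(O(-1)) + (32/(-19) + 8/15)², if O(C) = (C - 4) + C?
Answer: -1490557/162450 ≈ -9.1755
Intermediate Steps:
O(C) = -4 + 2*C (O(C) = (-4 + C) + C = -4 + 2*C)
I(O(-1)) + (32/(-19) + 8/15)² = 63/(-4 + 2*(-1)) + (32/(-19) + 8/15)² = 63/(-4 - 2) + (32*(-1/19) + 8*(1/15))² = 63/(-6) + (-32/19 + 8/15)² = 63*(-⅙) + (-328/285)² = -21/2 + 107584/81225 = -1490557/162450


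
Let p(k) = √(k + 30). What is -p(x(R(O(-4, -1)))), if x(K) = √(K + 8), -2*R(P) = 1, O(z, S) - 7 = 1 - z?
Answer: -√(120 + 2*√30)/2 ≈ -5.7218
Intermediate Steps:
O(z, S) = 8 - z (O(z, S) = 7 + (1 - z) = 8 - z)
R(P) = -½ (R(P) = -½*1 = -½)
x(K) = √(8 + K)
p(k) = √(30 + k)
-p(x(R(O(-4, -1)))) = -√(30 + √(8 - ½)) = -√(30 + √(15/2)) = -√(30 + √30/2)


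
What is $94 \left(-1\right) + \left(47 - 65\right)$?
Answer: $-112$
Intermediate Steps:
$94 \left(-1\right) + \left(47 - 65\right) = -94 + \left(47 - 65\right) = -94 - 18 = -112$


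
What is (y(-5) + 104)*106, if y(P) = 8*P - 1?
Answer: 6678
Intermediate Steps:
y(P) = -1 + 8*P
(y(-5) + 104)*106 = ((-1 + 8*(-5)) + 104)*106 = ((-1 - 40) + 104)*106 = (-41 + 104)*106 = 63*106 = 6678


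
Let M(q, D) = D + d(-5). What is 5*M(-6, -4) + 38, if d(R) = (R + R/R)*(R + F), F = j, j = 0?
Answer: 118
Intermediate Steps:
F = 0
d(R) = R*(1 + R) (d(R) = (R + R/R)*(R + 0) = (R + 1)*R = (1 + R)*R = R*(1 + R))
M(q, D) = 20 + D (M(q, D) = D - 5*(1 - 5) = D - 5*(-4) = D + 20 = 20 + D)
5*M(-6, -4) + 38 = 5*(20 - 4) + 38 = 5*16 + 38 = 80 + 38 = 118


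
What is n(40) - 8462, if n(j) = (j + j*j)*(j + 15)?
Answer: 81738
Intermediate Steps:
n(j) = (15 + j)*(j + j**2) (n(j) = (j + j**2)*(15 + j) = (15 + j)*(j + j**2))
n(40) - 8462 = 40*(15 + 40**2 + 16*40) - 8462 = 40*(15 + 1600 + 640) - 8462 = 40*2255 - 8462 = 90200 - 8462 = 81738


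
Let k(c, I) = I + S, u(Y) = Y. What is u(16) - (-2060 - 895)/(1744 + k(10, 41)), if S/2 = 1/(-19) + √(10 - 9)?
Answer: 199787/11317 ≈ 17.654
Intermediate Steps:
S = 36/19 (S = 2*(1/(-19) + √(10 - 9)) = 2*(-1/19 + √1) = 2*(-1/19 + 1) = 2*(18/19) = 36/19 ≈ 1.8947)
k(c, I) = 36/19 + I (k(c, I) = I + 36/19 = 36/19 + I)
u(16) - (-2060 - 895)/(1744 + k(10, 41)) = 16 - (-2060 - 895)/(1744 + (36/19 + 41)) = 16 - (-2955)/(1744 + 815/19) = 16 - (-2955)/33951/19 = 16 - (-2955)*19/33951 = 16 - 1*(-18715/11317) = 16 + 18715/11317 = 199787/11317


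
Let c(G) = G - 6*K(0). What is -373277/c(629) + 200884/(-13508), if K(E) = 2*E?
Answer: -1292145438/2124133 ≈ -608.32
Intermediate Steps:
c(G) = G (c(G) = G - 12*0 = G - 6*0 = G + 0 = G)
-373277/c(629) + 200884/(-13508) = -373277/629 + 200884/(-13508) = -373277*1/629 + 200884*(-1/13508) = -373277/629 - 50221/3377 = -1292145438/2124133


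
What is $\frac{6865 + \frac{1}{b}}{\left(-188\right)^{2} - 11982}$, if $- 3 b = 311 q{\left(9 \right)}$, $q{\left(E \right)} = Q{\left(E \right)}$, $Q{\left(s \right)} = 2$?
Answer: $\frac{4270027}{14531164} \approx 0.29385$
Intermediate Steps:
$q{\left(E \right)} = 2$
$b = - \frac{622}{3}$ ($b = - \frac{311 \cdot 2}{3} = \left(- \frac{1}{3}\right) 622 = - \frac{622}{3} \approx -207.33$)
$\frac{6865 + \frac{1}{b}}{\left(-188\right)^{2} - 11982} = \frac{6865 + \frac{1}{- \frac{622}{3}}}{\left(-188\right)^{2} - 11982} = \frac{6865 - \frac{3}{622}}{35344 - 11982} = \frac{4270027}{622 \cdot 23362} = \frac{4270027}{622} \cdot \frac{1}{23362} = \frac{4270027}{14531164}$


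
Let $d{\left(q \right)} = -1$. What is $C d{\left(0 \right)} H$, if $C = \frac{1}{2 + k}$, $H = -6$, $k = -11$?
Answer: $- \frac{2}{3} \approx -0.66667$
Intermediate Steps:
$C = - \frac{1}{9}$ ($C = \frac{1}{2 - 11} = \frac{1}{-9} = - \frac{1}{9} \approx -0.11111$)
$C d{\left(0 \right)} H = \left(- \frac{1}{9}\right) \left(-1\right) \left(-6\right) = \frac{1}{9} \left(-6\right) = - \frac{2}{3}$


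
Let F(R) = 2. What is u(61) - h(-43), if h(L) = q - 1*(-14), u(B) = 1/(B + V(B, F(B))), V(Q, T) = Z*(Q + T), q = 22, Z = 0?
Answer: -2195/61 ≈ -35.984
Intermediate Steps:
V(Q, T) = 0 (V(Q, T) = 0*(Q + T) = 0)
u(B) = 1/B (u(B) = 1/(B + 0) = 1/B)
h(L) = 36 (h(L) = 22 - 1*(-14) = 22 + 14 = 36)
u(61) - h(-43) = 1/61 - 1*36 = 1/61 - 36 = -2195/61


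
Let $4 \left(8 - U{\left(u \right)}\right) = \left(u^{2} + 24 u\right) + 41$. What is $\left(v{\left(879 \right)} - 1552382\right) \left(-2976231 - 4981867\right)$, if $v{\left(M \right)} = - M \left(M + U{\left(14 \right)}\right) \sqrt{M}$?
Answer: $12354008089436 + \frac{10405312611225 \sqrt{879}}{2} \approx 1.666 \cdot 10^{14}$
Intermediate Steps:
$U{\left(u \right)} = - \frac{9}{4} - 6 u - \frac{u^{2}}{4}$ ($U{\left(u \right)} = 8 - \frac{\left(u^{2} + 24 u\right) + 41}{4} = 8 - \frac{41 + u^{2} + 24 u}{4} = 8 - \left(\frac{41}{4} + 6 u + \frac{u^{2}}{4}\right) = - \frac{9}{4} - 6 u - \frac{u^{2}}{4}$)
$v{\left(M \right)} = - M^{\frac{3}{2}} \left(- \frac{541}{4} + M\right)$ ($v{\left(M \right)} = - M \left(M - \left(\frac{345}{4} + 49\right)\right) \sqrt{M} = - M \left(M - \frac{541}{4}\right) \sqrt{M} = - M \left(- \frac{541}{4} + M\right) \sqrt{M} = - M^{\frac{3}{2}} \left(- \frac{541}{4} + M\right)$)
$\left(v{\left(879 \right)} - 1552382\right) \left(-2976231 - 4981867\right) = \left(879^{\frac{3}{2}} \left(\frac{541}{4} - 879\right) - 1552382\right) \left(-2976231 - 4981867\right) = \left(879 \sqrt{879} \left(\frac{541}{4} - 879\right) - 1552382\right) \left(-7958098\right) = \left(879 \sqrt{879} \left(- \frac{2975}{4}\right) - 1552382\right) \left(-7958098\right) = \left(- \frac{2615025 \sqrt{879}}{4} - 1552382\right) \left(-7958098\right) = \left(-1552382 - \frac{2615025 \sqrt{879}}{4}\right) \left(-7958098\right) = 12354008089436 + \frac{10405312611225 \sqrt{879}}{2}$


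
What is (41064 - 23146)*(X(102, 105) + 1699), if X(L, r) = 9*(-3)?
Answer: 29958896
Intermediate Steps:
X(L, r) = -27
(41064 - 23146)*(X(102, 105) + 1699) = (41064 - 23146)*(-27 + 1699) = 17918*1672 = 29958896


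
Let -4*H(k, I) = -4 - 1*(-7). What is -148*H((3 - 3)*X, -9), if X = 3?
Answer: 111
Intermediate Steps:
H(k, I) = -3/4 (H(k, I) = -(-4 - 1*(-7))/4 = -(-4 + 7)/4 = -1/4*3 = -3/4)
-148*H((3 - 3)*X, -9) = -148*(-3/4) = 111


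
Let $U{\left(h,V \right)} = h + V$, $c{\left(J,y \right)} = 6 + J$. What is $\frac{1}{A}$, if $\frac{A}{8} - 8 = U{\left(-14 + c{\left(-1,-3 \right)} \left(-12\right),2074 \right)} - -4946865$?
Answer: $\frac{1}{39590984} \approx 2.5258 \cdot 10^{-8}$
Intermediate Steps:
$U{\left(h,V \right)} = V + h$
$A = 39590984$ ($A = 64 + 8 \left(\left(2074 + \left(-14 + \left(6 - 1\right) \left(-12\right)\right)\right) - -4946865\right) = 64 + 8 \left(\left(2074 + \left(-14 + 5 \left(-12\right)\right)\right) + 4946865\right) = 64 + 8 \left(\left(2074 - 74\right) + 4946865\right) = 64 + 8 \left(2000 + 4946865\right) = 64 + 8 \cdot 4948865 = 64 + 39590920 = 39590984$)
$\frac{1}{A} = \frac{1}{39590984}$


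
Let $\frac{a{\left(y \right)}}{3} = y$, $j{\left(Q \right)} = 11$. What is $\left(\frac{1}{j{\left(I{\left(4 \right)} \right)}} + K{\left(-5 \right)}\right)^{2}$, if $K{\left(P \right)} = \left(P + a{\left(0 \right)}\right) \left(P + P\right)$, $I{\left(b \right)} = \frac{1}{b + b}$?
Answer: $\frac{303601}{121} \approx 2509.1$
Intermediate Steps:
$I{\left(b \right)} = \frac{1}{2 b}$
$a{\left(y \right)} = 3 y$
$K{\left(P \right)} = 2 P^{2}$ ($K{\left(P \right)} = \left(P + 3 \cdot 0\right) \left(P + P\right) = \left(P + 0\right) 2 P = P 2 P = 2 P^{2}$)
$\left(\frac{1}{j{\left(I{\left(4 \right)} \right)}} + K{\left(-5 \right)}\right)^{2} = \left(\frac{1}{11} + 2 \left(-5\right)^{2}\right)^{2} = \left(\frac{1}{11} + 2 \cdot 25\right)^{2} = \left(\frac{1}{11} + 50\right)^{2} = \left(\frac{551}{11}\right)^{2} = \frac{303601}{121}$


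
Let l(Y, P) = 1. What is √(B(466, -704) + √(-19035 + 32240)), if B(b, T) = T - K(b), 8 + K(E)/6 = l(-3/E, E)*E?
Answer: √(-3452 + √13205) ≈ 57.768*I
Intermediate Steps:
K(E) = -48 + 6*E (K(E) = -48 + 6*(1*E) = -48 + 6*E)
B(b, T) = 48 + T - 6*b (B(b, T) = T - (-48 + 6*b) = T + (48 - 6*b) = 48 + T - 6*b)
√(B(466, -704) + √(-19035 + 32240)) = √((48 - 704 - 6*466) + √(-19035 + 32240)) = √((48 - 704 - 2796) + √13205) = √(-3452 + √13205)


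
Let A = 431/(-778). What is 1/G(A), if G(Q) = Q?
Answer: -778/431 ≈ -1.8051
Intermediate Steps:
A = -431/778 (A = 431*(-1/778) = -431/778 ≈ -0.55398)
1/G(A) = 1/(-431/778) = -778/431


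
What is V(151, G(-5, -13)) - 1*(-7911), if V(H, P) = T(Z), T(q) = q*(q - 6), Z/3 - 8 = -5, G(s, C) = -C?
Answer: 7938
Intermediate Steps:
Z = 9 (Z = 24 + 3*(-5) = 24 - 15 = 9)
T(q) = q*(-6 + q)
V(H, P) = 27 (V(H, P) = 9*(-6 + 9) = 9*3 = 27)
V(151, G(-5, -13)) - 1*(-7911) = 27 - 1*(-7911) = 27 + 7911 = 7938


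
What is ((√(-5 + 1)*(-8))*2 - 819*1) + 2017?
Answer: 1198 - 32*I ≈ 1198.0 - 32.0*I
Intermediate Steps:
((√(-5 + 1)*(-8))*2 - 819*1) + 2017 = ((√(-4)*(-8))*2 - 819) + 2017 = (((2*I)*(-8))*2 - 819) + 2017 = (-16*I*2 - 819) + 2017 = (-32*I - 819) + 2017 = (-819 - 32*I) + 2017 = 1198 - 32*I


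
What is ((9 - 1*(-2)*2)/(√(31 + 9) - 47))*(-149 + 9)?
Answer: 85540/2169 + 3640*√10/2169 ≈ 44.744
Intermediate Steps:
((9 - 1*(-2)*2)/(√(31 + 9) - 47))*(-149 + 9) = ((9 + 2*2)/(√40 - 47))*(-140) = ((9 + 4)/(2*√10 - 47))*(-140) = (13/(-47 + 2*√10))*(-140) = -1820/(-47 + 2*√10)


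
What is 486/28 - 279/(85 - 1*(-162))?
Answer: 56115/3458 ≈ 16.228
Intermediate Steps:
486/28 - 279/(85 - 1*(-162)) = 486*(1/28) - 279/(85 + 162) = 243/14 - 279/247 = 56115/3458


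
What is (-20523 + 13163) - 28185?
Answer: -35545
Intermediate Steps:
(-20523 + 13163) - 28185 = -7360 - 28185 = -35545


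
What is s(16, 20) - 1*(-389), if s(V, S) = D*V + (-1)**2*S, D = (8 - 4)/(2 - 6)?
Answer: 393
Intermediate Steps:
D = -1 (D = 4/(-4) = 4*(-1/4) = -1)
s(V, S) = S - V (s(V, S) = -V + (-1)**2*S = -V + 1*S = -V + S = S - V)
s(16, 20) - 1*(-389) = (20 - 1*16) - 1*(-389) = (20 - 16) + 389 = 4 + 389 = 393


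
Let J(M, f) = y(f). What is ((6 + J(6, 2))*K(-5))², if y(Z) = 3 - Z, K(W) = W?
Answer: 1225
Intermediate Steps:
J(M, f) = 3 - f
((6 + J(6, 2))*K(-5))² = ((6 + (3 - 1*2))*(-5))² = ((6 + (3 - 2))*(-5))² = ((6 + 1)*(-5))² = (7*(-5))² = (-35)² = 1225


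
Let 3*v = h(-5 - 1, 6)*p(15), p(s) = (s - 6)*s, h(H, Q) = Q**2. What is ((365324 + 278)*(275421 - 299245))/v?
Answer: -2177525512/405 ≈ -5.3766e+6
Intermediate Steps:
p(s) = s*(-6 + s) (p(s) = (-6 + s)*s = s*(-6 + s))
v = 1620 (v = (6**2*(15*(-6 + 15)))/3 = (36*(15*9))/3 = (36*135)/3 = (1/3)*4860 = 1620)
((365324 + 278)*(275421 - 299245))/v = ((365324 + 278)*(275421 - 299245))/1620 = (365602*(-23824))*(1/1620) = -8710102048*1/1620 = -2177525512/405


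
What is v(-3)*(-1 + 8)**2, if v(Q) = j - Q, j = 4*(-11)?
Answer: -2009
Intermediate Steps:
j = -44
v(Q) = -44 - Q
v(-3)*(-1 + 8)**2 = (-44 - 1*(-3))*(-1 + 8)**2 = (-44 + 3)*7**2 = -41*49 = -2009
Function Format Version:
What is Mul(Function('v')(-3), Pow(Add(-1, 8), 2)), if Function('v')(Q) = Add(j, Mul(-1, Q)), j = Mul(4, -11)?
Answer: -2009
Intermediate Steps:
j = -44
Function('v')(Q) = Add(-44, Mul(-1, Q))
Mul(Function('v')(-3), Pow(Add(-1, 8), 2)) = Mul(Add(-44, Mul(-1, -3)), Pow(Add(-1, 8), 2)) = Mul(Add(-44, 3), Pow(7, 2)) = Mul(-41, 49) = -2009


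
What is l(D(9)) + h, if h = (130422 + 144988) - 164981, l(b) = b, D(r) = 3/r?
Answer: 331288/3 ≈ 1.1043e+5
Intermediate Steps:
h = 110429 (h = 275410 - 164981 = 110429)
l(D(9)) + h = 3/9 + 110429 = 3*(⅑) + 110429 = ⅓ + 110429 = 331288/3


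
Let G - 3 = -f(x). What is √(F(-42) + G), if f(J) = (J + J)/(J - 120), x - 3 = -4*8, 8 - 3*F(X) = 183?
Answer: 2*I*√2783469/447 ≈ 7.4648*I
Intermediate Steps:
F(X) = -175/3 (F(X) = 8/3 - ⅓*183 = 8/3 - 61 = -175/3)
x = -29 (x = 3 - 4*8 = 3 - 32 = -29)
f(J) = 2*J/(-120 + J) (f(J) = (2*J)/(-120 + J) = 2*J/(-120 + J))
G = 389/149 (G = 3 - 2*(-29)/(-120 - 29) = 3 - 2*(-29)/(-149) = 3 - 2*(-29)*(-1)/149 = 3 - 1*58/149 = 3 - 58/149 = 389/149 ≈ 2.6107)
√(F(-42) + G) = √(-175/3 + 389/149) = √(-24908/447) = 2*I*√2783469/447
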